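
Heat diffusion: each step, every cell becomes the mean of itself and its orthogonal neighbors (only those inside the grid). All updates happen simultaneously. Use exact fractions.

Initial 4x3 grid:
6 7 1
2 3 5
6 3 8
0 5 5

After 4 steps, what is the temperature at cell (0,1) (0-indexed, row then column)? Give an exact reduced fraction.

Step 1: cell (0,1) = 17/4
Step 2: cell (0,1) = 211/48
Step 3: cell (0,1) = 12617/2880
Step 4: cell (0,1) = 747691/172800
Full grid after step 4:
  37069/8640 747691/172800 115007/25920
  9923/2400 313349/72000 96107/21600
  87727/21600 305209/72000 33059/7200
  102091/25920 743711/172800 39097/8640

Answer: 747691/172800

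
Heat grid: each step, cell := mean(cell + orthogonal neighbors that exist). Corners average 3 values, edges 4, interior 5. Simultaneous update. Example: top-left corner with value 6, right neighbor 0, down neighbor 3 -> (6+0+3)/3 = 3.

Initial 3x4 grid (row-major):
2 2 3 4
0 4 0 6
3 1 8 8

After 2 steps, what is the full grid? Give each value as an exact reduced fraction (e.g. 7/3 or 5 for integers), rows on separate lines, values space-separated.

After step 1:
  4/3 11/4 9/4 13/3
  9/4 7/5 21/5 9/2
  4/3 4 17/4 22/3
After step 2:
  19/9 29/15 203/60 133/36
  379/240 73/25 83/25 611/120
  91/36 659/240 1187/240 193/36

Answer: 19/9 29/15 203/60 133/36
379/240 73/25 83/25 611/120
91/36 659/240 1187/240 193/36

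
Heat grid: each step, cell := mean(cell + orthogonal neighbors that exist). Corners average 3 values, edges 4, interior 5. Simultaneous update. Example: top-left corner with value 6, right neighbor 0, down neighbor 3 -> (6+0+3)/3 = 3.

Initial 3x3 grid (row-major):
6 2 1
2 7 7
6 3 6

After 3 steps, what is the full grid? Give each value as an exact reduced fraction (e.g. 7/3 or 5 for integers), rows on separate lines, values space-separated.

After step 1:
  10/3 4 10/3
  21/4 21/5 21/4
  11/3 11/2 16/3
After step 2:
  151/36 223/60 151/36
  329/80 121/25 1087/240
  173/36 187/40 193/36
After step 3:
  8657/2160 15251/3600 8957/2160
  7181/1600 3281/750 68129/14400
  9787/2160 11809/2400 10487/2160

Answer: 8657/2160 15251/3600 8957/2160
7181/1600 3281/750 68129/14400
9787/2160 11809/2400 10487/2160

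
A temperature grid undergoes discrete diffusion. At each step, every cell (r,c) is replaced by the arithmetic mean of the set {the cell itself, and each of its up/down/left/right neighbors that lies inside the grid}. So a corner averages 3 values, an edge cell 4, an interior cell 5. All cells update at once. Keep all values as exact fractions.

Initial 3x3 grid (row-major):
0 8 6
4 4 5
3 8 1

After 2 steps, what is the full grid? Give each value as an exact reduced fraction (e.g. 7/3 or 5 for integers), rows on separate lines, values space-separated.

Answer: 15/4 619/120 89/18
351/80 421/100 26/5
47/12 73/15 38/9

Derivation:
After step 1:
  4 9/2 19/3
  11/4 29/5 4
  5 4 14/3
After step 2:
  15/4 619/120 89/18
  351/80 421/100 26/5
  47/12 73/15 38/9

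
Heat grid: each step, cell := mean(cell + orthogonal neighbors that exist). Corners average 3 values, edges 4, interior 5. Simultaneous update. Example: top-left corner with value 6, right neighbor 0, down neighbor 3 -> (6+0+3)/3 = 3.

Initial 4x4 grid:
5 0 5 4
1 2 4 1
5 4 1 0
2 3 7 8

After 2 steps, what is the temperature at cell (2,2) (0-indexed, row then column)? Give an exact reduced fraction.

Step 1: cell (2,2) = 16/5
Step 2: cell (2,2) = 321/100
Full grid after step 2:
  11/4 209/80 731/240 53/18
  209/80 281/100 27/10 641/240
  151/48 77/25 321/100 259/80
  31/9 181/48 339/80 49/12

Answer: 321/100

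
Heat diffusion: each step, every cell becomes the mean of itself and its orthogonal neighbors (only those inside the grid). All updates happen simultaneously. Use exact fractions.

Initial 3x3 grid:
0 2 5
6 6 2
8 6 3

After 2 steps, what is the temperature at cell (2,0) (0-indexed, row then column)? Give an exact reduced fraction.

Answer: 209/36

Derivation:
Step 1: cell (2,0) = 20/3
Step 2: cell (2,0) = 209/36
Full grid after step 2:
  131/36 799/240 41/12
  281/60 112/25 113/30
  209/36 1229/240 161/36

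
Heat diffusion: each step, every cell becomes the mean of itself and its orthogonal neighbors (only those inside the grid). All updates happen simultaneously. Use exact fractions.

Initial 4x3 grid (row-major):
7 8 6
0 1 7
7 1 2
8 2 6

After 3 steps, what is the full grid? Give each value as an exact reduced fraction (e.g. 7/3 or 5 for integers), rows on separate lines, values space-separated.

Answer: 1121/240 773/160 613/120
1997/480 1709/400 523/120
5879/1440 379/100 2807/720
2269/540 1289/320 8141/2160

Derivation:
After step 1:
  5 11/2 7
  15/4 17/5 4
  4 13/5 4
  17/3 17/4 10/3
After step 2:
  19/4 209/40 11/2
  323/80 77/20 23/5
  961/240 73/20 209/60
  167/36 317/80 139/36
After step 3:
  1121/240 773/160 613/120
  1997/480 1709/400 523/120
  5879/1440 379/100 2807/720
  2269/540 1289/320 8141/2160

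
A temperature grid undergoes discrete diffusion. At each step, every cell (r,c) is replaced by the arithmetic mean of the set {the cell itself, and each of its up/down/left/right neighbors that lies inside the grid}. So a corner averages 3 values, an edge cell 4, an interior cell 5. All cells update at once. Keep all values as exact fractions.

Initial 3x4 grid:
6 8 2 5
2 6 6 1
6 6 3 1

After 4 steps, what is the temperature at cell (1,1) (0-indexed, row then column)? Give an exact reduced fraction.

Step 1: cell (1,1) = 28/5
Step 2: cell (1,1) = 499/100
Step 3: cell (1,1) = 1239/250
Step 4: cell (1,1) = 8872/1875
Full grid after step 4:
  331907/64800 1061579/216000 918679/216000 496049/129600
  122021/24000 8872/1875 1497949/360000 3063431/864000
  317857/64800 1000579/216000 848179/216000 455549/129600

Answer: 8872/1875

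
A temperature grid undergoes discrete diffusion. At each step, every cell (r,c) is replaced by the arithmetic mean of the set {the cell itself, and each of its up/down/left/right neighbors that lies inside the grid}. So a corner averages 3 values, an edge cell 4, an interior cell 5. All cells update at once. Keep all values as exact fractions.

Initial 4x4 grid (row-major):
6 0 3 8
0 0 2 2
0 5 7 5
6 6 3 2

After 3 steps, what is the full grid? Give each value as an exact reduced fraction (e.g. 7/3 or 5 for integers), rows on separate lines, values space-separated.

After step 1:
  2 9/4 13/4 13/3
  3/2 7/5 14/5 17/4
  11/4 18/5 22/5 4
  4 5 9/2 10/3
After step 2:
  23/12 89/40 379/120 71/18
  153/80 231/100 161/50 923/240
  237/80 343/100 193/50 959/240
  47/12 171/40 517/120 71/18
After step 3:
  1453/720 961/400 11293/3600 7883/2160
  5461/2400 5239/2000 19673/6000 27011/7200
  7333/2400 1347/400 22577/6000 28163/7200
  2677/720 1593/400 14749/3600 8819/2160

Answer: 1453/720 961/400 11293/3600 7883/2160
5461/2400 5239/2000 19673/6000 27011/7200
7333/2400 1347/400 22577/6000 28163/7200
2677/720 1593/400 14749/3600 8819/2160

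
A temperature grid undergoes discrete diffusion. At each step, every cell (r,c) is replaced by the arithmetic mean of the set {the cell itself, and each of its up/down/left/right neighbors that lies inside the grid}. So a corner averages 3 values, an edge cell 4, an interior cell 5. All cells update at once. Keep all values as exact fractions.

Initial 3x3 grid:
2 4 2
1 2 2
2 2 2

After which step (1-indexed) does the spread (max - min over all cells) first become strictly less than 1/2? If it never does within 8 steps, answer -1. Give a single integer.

Answer: 3

Derivation:
Step 1: max=8/3, min=5/3, spread=1
Step 2: max=97/40, min=65/36, spread=223/360
Step 3: max=2531/1080, min=4147/2160, spread=61/144
  -> spread < 1/2 first at step 3
Step 4: max=146707/64800, min=255089/129600, spread=511/1728
Step 5: max=8660279/3888000, min=15704683/7776000, spread=4309/20736
Step 6: max=511594063/233280000, min=955135001/466560000, spread=36295/248832
Step 7: max=30413955611/13996800000, min=57961289347/27993600000, spread=305773/2985984
Step 8: max=1811397952267/839808000000, min=3502048201409/1679616000000, spread=2575951/35831808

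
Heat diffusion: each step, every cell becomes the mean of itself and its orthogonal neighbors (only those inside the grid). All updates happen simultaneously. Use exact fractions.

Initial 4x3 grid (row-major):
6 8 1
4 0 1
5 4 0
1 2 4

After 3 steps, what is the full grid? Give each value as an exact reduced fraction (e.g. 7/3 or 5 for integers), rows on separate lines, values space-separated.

Answer: 767/180 49927/14400 3247/1080
8647/2400 19433/6000 16841/7200
23371/7200 15253/6000 5557/2400
1513/540 37907/14400 259/120

Derivation:
After step 1:
  6 15/4 10/3
  15/4 17/5 1/2
  7/2 11/5 9/4
  8/3 11/4 2
After step 2:
  9/2 989/240 91/36
  333/80 68/25 569/240
  727/240 141/50 139/80
  107/36 577/240 7/3
After step 3:
  767/180 49927/14400 3247/1080
  8647/2400 19433/6000 16841/7200
  23371/7200 15253/6000 5557/2400
  1513/540 37907/14400 259/120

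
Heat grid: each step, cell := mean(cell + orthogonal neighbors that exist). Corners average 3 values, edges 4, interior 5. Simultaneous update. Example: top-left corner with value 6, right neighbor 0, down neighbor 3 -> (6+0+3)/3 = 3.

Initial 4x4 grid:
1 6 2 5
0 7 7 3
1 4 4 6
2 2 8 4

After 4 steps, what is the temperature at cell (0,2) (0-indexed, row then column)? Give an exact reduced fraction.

Answer: 14348/3375

Derivation:
Step 1: cell (0,2) = 5
Step 2: cell (0,2) = 127/30
Step 3: cell (0,2) = 1006/225
Step 4: cell (0,2) = 14348/3375
Full grid after step 4:
  10717/3240 12986/3375 14348/3375 147631/32400
  175751/54000 168233/45000 16177/3600 496861/108000
  164923/54000 68473/18000 33203/7500 58573/12000
  101291/32400 394571/108000 163369/36000 259/54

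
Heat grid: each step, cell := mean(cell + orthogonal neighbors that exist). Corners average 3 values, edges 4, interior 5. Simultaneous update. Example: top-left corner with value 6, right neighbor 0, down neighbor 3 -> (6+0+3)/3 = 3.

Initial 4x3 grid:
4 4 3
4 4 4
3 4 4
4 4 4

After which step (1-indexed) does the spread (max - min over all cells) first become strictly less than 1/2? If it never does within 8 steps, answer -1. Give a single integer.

Answer: 1

Derivation:
Step 1: max=4, min=11/3, spread=1/3
  -> spread < 1/2 first at step 1
Step 2: max=4, min=67/18, spread=5/18
Step 3: max=2821/720, min=4109/1080, spread=49/432
Step 4: max=84431/21600, min=493931/129600, spread=2531/25920
Step 5: max=838609/216000, min=198246911/51840000, spread=3019249/51840000
Step 6: max=75360949/19440000, min=198483289/51840000, spread=297509/6220800
Step 7: max=1127714479/291600000, min=715339200791/186624000000, spread=6398065769/186624000000
Step 8: max=45066621049/11664000000, min=2146750535227/559872000000, spread=131578201/4478976000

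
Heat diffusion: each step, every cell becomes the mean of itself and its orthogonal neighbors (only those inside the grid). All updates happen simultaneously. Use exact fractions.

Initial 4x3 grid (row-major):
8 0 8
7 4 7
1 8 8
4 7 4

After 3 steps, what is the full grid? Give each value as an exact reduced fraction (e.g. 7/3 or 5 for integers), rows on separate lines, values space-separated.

After step 1:
  5 5 5
  5 26/5 27/4
  5 28/5 27/4
  4 23/4 19/3
After step 2:
  5 101/20 67/12
  101/20 551/100 237/40
  49/10 283/50 763/120
  59/12 1301/240 113/18
After step 3:
  151/30 6343/1200 1987/360
  1023/200 5439/1000 7013/1200
  3079/600 33419/6000 21799/3600
  1219/240 80191/14400 13001/2160

Answer: 151/30 6343/1200 1987/360
1023/200 5439/1000 7013/1200
3079/600 33419/6000 21799/3600
1219/240 80191/14400 13001/2160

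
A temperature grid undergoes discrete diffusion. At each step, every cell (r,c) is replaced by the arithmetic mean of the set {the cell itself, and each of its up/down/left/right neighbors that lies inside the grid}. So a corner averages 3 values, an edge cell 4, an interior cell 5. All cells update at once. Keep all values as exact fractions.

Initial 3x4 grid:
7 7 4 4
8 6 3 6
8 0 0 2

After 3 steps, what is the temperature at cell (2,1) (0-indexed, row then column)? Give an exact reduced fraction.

Step 1: cell (2,1) = 7/2
Step 2: cell (2,1) = 893/240
Step 3: cell (2,1) = 30521/7200
Full grid after step 3:
  13463/2160 10049/1800 16493/3600 9193/2160
  84497/14400 14549/3000 5987/1500 51127/14400
  2747/540 30521/7200 22861/7200 3269/1080

Answer: 30521/7200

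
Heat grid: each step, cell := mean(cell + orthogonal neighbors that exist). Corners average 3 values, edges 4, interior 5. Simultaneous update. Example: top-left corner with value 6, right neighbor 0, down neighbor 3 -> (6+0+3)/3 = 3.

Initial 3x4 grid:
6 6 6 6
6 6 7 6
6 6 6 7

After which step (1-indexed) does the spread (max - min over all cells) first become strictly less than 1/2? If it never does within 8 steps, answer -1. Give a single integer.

Step 1: max=13/2, min=6, spread=1/2
Step 2: max=58/9, min=6, spread=4/9
  -> spread < 1/2 first at step 2
Step 3: max=45509/7200, min=2413/400, spread=83/288
Step 4: max=409169/64800, min=43591/7200, spread=337/1296
Step 5: max=24388021/3888000, min=2919551/480000, spread=7396579/38880000
Step 6: max=1459982039/233280000, min=78983273/12960000, spread=61253/373248
Step 7: max=87330341401/13996800000, min=4751878057/777600000, spread=14372291/111974400
Step 8: max=5230582572059/839808000000, min=285571492163/46656000000, spread=144473141/1343692800

Answer: 2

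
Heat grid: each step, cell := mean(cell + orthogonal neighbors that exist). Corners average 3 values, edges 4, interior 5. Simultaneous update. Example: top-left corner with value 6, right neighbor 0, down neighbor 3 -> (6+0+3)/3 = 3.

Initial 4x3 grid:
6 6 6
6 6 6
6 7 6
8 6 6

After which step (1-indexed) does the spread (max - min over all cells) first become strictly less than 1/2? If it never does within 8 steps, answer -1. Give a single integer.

Answer: 3

Derivation:
Step 1: max=27/4, min=6, spread=3/4
Step 2: max=121/18, min=6, spread=13/18
Step 3: max=7031/1080, min=2413/400, spread=5159/10800
  -> spread < 1/2 first at step 3
Step 4: max=839423/129600, min=43591/7200, spread=10957/25920
Step 5: max=49821787/7776000, min=658271/108000, spread=97051/311040
Step 6: max=2975965133/466560000, min=79217003/12960000, spread=4966121/18662400
Step 7: max=177665628247/27993600000, min=4772714677/777600000, spread=46783199/223948800
Step 8: max=10627506058373/1679616000000, min=287122703243/46656000000, spread=2328709933/13436928000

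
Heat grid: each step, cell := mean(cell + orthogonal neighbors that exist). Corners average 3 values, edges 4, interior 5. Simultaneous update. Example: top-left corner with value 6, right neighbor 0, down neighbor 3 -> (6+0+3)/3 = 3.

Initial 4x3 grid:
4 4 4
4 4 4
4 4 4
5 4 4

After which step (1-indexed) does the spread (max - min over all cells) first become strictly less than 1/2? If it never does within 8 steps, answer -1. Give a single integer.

Step 1: max=13/3, min=4, spread=1/3
  -> spread < 1/2 first at step 1
Step 2: max=77/18, min=4, spread=5/18
Step 3: max=905/216, min=4, spread=41/216
Step 4: max=107897/25920, min=4, spread=4217/25920
Step 5: max=6429949/1555200, min=28879/7200, spread=38417/311040
Step 6: max=384448211/93312000, min=578597/144000, spread=1903471/18662400
Step 7: max=22995869089/5598720000, min=17395759/4320000, spread=18038617/223948800
Step 8: max=1376960982851/335923200000, min=1568126759/388800000, spread=883978523/13436928000

Answer: 1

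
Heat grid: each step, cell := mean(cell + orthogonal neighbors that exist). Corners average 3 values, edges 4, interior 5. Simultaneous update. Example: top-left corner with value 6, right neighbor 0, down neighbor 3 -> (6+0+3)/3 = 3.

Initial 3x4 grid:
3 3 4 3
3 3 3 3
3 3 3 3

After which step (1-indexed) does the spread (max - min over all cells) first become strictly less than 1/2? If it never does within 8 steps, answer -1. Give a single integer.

Step 1: max=10/3, min=3, spread=1/3
  -> spread < 1/2 first at step 1
Step 2: max=391/120, min=3, spread=31/120
Step 3: max=3451/1080, min=3, spread=211/1080
Step 4: max=340897/108000, min=5447/1800, spread=14077/108000
Step 5: max=3056407/972000, min=327683/108000, spread=5363/48600
Step 6: max=91220809/29160000, min=182869/60000, spread=93859/1166400
Step 7: max=5459074481/1749600000, min=296936467/97200000, spread=4568723/69984000
Step 8: max=326708435629/104976000000, min=8929618889/2916000000, spread=8387449/167961600

Answer: 1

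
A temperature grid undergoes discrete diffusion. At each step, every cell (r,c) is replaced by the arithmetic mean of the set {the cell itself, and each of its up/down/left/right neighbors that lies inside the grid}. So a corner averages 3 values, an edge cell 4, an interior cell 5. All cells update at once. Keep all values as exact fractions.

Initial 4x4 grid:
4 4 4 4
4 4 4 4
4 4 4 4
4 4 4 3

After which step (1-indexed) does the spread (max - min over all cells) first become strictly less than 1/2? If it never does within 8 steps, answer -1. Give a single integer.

Answer: 1

Derivation:
Step 1: max=4, min=11/3, spread=1/3
  -> spread < 1/2 first at step 1
Step 2: max=4, min=67/18, spread=5/18
Step 3: max=4, min=823/216, spread=41/216
Step 4: max=4, min=24877/6480, spread=1043/6480
Step 5: max=4, min=752047/194400, spread=25553/194400
Step 6: max=71921/18000, min=22656541/5832000, spread=645863/5832000
Step 7: max=479029/120000, min=682198309/174960000, spread=16225973/174960000
Step 8: max=215299/54000, min=20517722017/5248800000, spread=409340783/5248800000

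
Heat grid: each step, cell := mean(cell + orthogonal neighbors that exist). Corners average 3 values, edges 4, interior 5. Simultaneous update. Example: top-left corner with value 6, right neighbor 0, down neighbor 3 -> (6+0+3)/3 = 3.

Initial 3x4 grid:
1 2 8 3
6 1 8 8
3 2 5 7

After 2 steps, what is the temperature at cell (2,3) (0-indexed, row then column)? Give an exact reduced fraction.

Answer: 56/9

Derivation:
Step 1: cell (2,3) = 20/3
Step 2: cell (2,3) = 56/9
Full grid after step 2:
  35/12 301/80 247/48 217/36
  793/240 183/50 541/100 51/8
  55/18 943/240 251/48 56/9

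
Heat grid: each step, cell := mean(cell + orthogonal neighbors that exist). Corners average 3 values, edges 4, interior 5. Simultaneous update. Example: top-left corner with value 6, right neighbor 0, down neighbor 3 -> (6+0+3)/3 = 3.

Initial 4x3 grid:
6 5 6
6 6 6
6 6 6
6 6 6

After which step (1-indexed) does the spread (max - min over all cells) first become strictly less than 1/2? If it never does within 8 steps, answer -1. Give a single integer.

Answer: 1

Derivation:
Step 1: max=6, min=17/3, spread=1/3
  -> spread < 1/2 first at step 1
Step 2: max=6, min=1373/240, spread=67/240
Step 3: max=6, min=12523/2160, spread=437/2160
Step 4: max=5991/1000, min=5026469/864000, spread=29951/172800
Step 5: max=20171/3375, min=45440179/7776000, spread=206761/1555200
Step 6: max=32234329/5400000, min=18206204429/3110400000, spread=14430763/124416000
Step 7: max=2574347273/432000000, min=1094636258311/186624000000, spread=139854109/1492992000
Step 8: max=231428771023/38880000000, min=65762168109749/11197440000000, spread=7114543559/89579520000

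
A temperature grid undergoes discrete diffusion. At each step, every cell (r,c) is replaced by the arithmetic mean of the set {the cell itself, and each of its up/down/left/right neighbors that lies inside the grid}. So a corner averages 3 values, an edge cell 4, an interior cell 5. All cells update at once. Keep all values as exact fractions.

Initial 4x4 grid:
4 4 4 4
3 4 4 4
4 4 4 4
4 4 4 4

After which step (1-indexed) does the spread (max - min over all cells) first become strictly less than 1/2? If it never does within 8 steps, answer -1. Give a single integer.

Step 1: max=4, min=11/3, spread=1/3
  -> spread < 1/2 first at step 1
Step 2: max=4, min=449/120, spread=31/120
Step 3: max=4, min=4109/1080, spread=211/1080
Step 4: max=4, min=415157/108000, spread=16843/108000
Step 5: max=35921/9000, min=3749357/972000, spread=130111/972000
Step 6: max=2152841/540000, min=112997633/29160000, spread=3255781/29160000
Step 7: max=2148893/540000, min=3398846309/874800000, spread=82360351/874800000
Step 8: max=386293559/97200000, min=102224683109/26244000000, spread=2074577821/26244000000

Answer: 1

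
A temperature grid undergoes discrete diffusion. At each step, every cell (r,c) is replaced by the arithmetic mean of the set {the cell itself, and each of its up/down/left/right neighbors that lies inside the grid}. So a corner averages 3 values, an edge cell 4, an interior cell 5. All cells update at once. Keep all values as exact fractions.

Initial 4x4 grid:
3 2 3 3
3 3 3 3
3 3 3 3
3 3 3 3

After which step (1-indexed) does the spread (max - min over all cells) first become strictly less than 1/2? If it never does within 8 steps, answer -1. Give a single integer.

Step 1: max=3, min=8/3, spread=1/3
  -> spread < 1/2 first at step 1
Step 2: max=3, min=329/120, spread=31/120
Step 3: max=3, min=3029/1080, spread=211/1080
Step 4: max=3, min=307157/108000, spread=16843/108000
Step 5: max=26921/9000, min=2777357/972000, spread=130111/972000
Step 6: max=1612841/540000, min=83837633/29160000, spread=3255781/29160000
Step 7: max=1608893/540000, min=2524046309/874800000, spread=82360351/874800000
Step 8: max=289093559/97200000, min=75980683109/26244000000, spread=2074577821/26244000000

Answer: 1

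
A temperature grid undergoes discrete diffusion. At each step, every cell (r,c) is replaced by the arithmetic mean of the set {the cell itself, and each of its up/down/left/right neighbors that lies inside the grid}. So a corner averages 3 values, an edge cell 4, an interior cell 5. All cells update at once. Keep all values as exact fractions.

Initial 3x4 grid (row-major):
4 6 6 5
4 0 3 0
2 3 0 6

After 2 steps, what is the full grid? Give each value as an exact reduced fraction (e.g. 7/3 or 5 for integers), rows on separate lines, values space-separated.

After step 1:
  14/3 4 5 11/3
  5/2 16/5 9/5 7/2
  3 5/4 3 2
After step 2:
  67/18 253/60 217/60 73/18
  401/120 51/20 33/10 329/120
  9/4 209/80 161/80 17/6

Answer: 67/18 253/60 217/60 73/18
401/120 51/20 33/10 329/120
9/4 209/80 161/80 17/6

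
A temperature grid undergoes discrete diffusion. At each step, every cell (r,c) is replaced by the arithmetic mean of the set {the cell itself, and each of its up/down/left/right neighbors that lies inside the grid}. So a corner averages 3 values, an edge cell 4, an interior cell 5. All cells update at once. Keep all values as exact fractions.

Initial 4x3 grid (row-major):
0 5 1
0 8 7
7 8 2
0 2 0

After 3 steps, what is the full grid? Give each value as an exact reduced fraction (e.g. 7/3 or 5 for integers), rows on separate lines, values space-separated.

Answer: 1879/540 1849/480 9041/2160
1367/360 1679/400 6193/1440
301/80 4741/1200 5593/1440
607/180 4729/1440 6929/2160

Derivation:
After step 1:
  5/3 7/2 13/3
  15/4 28/5 9/2
  15/4 27/5 17/4
  3 5/2 4/3
After step 2:
  107/36 151/40 37/9
  443/120 91/20 1121/240
  159/40 43/10 929/240
  37/12 367/120 97/36
After step 3:
  1879/540 1849/480 9041/2160
  1367/360 1679/400 6193/1440
  301/80 4741/1200 5593/1440
  607/180 4729/1440 6929/2160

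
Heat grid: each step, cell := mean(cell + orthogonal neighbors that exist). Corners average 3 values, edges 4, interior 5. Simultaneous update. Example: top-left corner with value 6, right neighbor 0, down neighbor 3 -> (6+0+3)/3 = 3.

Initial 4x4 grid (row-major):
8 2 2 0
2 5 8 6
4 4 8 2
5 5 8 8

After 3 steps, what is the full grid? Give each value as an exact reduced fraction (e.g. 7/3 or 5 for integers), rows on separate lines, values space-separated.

After step 1:
  4 17/4 3 8/3
  19/4 21/5 29/5 4
  15/4 26/5 6 6
  14/3 11/2 29/4 6
After step 2:
  13/3 309/80 943/240 29/9
  167/40 121/25 23/5 277/60
  551/120 493/100 121/20 11/2
  167/36 1357/240 99/16 77/12
After step 3:
  2969/720 3393/800 5621/1440 8473/2160
  897/200 8963/2000 28843/6000 3229/720
  8251/1800 31279/6000 10907/2000 271/48
  10717/2160 38539/7200 2917/480 869/144

Answer: 2969/720 3393/800 5621/1440 8473/2160
897/200 8963/2000 28843/6000 3229/720
8251/1800 31279/6000 10907/2000 271/48
10717/2160 38539/7200 2917/480 869/144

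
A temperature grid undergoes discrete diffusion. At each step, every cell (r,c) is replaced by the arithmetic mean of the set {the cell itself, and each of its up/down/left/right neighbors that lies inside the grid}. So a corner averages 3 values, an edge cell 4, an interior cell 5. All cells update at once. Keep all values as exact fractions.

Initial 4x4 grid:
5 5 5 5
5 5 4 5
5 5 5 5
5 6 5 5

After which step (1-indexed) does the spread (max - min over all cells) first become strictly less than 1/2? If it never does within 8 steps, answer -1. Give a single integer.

Step 1: max=16/3, min=19/4, spread=7/12
Step 2: max=631/120, min=239/50, spread=287/600
  -> spread < 1/2 first at step 2
Step 3: max=5611/1080, min=11633/2400, spread=7523/21600
Step 4: max=166339/32400, min=52429/10800, spread=2263/8100
Step 5: max=4973317/972000, min=63247/12960, spread=7181/30375
Step 6: max=148349137/29160000, min=9502907/1944000, spread=1451383/7290000
Step 7: max=4437345871/874800000, min=1430283433/291600000, spread=36623893/218700000
Step 8: max=132692146369/26244000000, min=42999117319/8748000000, spread=923698603/6561000000

Answer: 2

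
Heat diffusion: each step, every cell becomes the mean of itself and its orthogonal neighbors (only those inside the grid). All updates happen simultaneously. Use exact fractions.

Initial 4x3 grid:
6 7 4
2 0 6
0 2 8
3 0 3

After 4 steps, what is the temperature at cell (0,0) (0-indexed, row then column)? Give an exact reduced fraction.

Answer: 155611/43200

Derivation:
Step 1: cell (0,0) = 5
Step 2: cell (0,0) = 15/4
Step 3: cell (0,0) = 341/90
Step 4: cell (0,0) = 155611/43200
Full grid after step 4:
  155611/43200 3493987/864000 554333/129600
  227311/72000 1257353/360000 865183/216000
  19459/8000 265907/90000 732643/216000
  47413/21600 274169/108000 200089/64800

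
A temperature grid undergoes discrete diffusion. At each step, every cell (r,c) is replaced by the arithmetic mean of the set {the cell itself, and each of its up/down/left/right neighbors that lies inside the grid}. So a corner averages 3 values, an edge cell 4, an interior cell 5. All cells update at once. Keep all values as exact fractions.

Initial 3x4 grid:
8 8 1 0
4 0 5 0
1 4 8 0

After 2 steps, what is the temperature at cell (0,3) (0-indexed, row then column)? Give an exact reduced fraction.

Step 1: cell (0,3) = 1/3
Step 2: cell (0,3) = 61/36
Full grid after step 2:
  85/18 1117/240 653/240 61/36
  1027/240 71/20 16/5 141/80
  19/6 147/40 389/120 49/18

Answer: 61/36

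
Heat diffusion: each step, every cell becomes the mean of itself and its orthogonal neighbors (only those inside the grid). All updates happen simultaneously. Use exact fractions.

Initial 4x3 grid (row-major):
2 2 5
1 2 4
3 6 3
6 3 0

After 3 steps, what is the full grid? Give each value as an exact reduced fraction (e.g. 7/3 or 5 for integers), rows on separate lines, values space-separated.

Answer: 1091/432 40123/14400 679/216
9977/3600 9121/3000 22729/7200
503/150 3217/1000 7723/2400
2533/720 16421/4800 373/120

Derivation:
After step 1:
  5/3 11/4 11/3
  2 3 7/2
  4 17/5 13/4
  4 15/4 2
After step 2:
  77/36 133/48 119/36
  8/3 293/100 161/48
  67/20 87/25 243/80
  47/12 263/80 3
After step 3:
  1091/432 40123/14400 679/216
  9977/3600 9121/3000 22729/7200
  503/150 3217/1000 7723/2400
  2533/720 16421/4800 373/120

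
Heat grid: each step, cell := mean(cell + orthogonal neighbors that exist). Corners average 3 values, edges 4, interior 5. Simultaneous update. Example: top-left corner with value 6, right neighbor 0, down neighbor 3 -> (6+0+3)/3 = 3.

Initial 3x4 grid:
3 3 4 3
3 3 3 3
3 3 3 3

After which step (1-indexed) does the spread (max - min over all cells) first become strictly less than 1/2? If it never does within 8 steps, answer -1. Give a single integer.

Step 1: max=10/3, min=3, spread=1/3
  -> spread < 1/2 first at step 1
Step 2: max=391/120, min=3, spread=31/120
Step 3: max=3451/1080, min=3, spread=211/1080
Step 4: max=340897/108000, min=5447/1800, spread=14077/108000
Step 5: max=3056407/972000, min=327683/108000, spread=5363/48600
Step 6: max=91220809/29160000, min=182869/60000, spread=93859/1166400
Step 7: max=5459074481/1749600000, min=296936467/97200000, spread=4568723/69984000
Step 8: max=326708435629/104976000000, min=8929618889/2916000000, spread=8387449/167961600

Answer: 1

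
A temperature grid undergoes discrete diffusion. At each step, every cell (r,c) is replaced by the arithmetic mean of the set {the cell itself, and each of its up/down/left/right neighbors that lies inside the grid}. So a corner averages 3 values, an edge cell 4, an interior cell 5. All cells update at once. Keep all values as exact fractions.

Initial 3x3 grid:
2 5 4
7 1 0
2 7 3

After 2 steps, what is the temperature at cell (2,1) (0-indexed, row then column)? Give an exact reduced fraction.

Answer: 191/48

Derivation:
Step 1: cell (2,1) = 13/4
Step 2: cell (2,1) = 191/48
Full grid after step 2:
  32/9 11/3 8/3
  17/4 61/20 37/12
  139/36 191/48 103/36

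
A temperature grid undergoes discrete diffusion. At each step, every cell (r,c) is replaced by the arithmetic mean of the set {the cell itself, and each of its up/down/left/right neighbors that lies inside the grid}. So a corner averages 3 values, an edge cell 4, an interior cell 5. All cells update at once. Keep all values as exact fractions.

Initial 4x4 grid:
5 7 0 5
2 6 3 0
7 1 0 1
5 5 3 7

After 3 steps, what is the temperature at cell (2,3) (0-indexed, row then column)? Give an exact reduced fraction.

Step 1: cell (2,3) = 2
Step 2: cell (2,3) = 571/240
Step 3: cell (2,3) = 18067/7200
Full grid after step 3:
  2377/540 28099/7200 22147/7200 2669/1080
  31249/7200 2729/750 8321/3000 17107/7200
  29617/7200 2759/750 8417/3000 18067/7200
  2347/540 26827/7200 23467/7200 3113/1080

Answer: 18067/7200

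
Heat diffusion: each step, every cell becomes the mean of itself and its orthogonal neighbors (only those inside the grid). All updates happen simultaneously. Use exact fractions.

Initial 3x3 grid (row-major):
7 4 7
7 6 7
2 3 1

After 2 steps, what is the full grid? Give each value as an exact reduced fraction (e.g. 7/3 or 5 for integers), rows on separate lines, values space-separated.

Answer: 35/6 117/20 23/4
209/40 503/100 1219/240
25/6 241/60 143/36

Derivation:
After step 1:
  6 6 6
  11/2 27/5 21/4
  4 3 11/3
After step 2:
  35/6 117/20 23/4
  209/40 503/100 1219/240
  25/6 241/60 143/36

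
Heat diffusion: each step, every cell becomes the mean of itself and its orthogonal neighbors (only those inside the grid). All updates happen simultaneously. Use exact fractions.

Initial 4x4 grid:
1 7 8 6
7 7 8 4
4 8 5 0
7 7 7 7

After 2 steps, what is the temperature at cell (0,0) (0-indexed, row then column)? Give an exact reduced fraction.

Step 1: cell (0,0) = 5
Step 2: cell (0,0) = 31/6
Full grid after step 2:
  31/6 127/20 127/20 71/12
  473/80 61/10 623/100 209/40
  469/80 659/100 287/50 563/120
  79/12 519/80 1441/240 91/18

Answer: 31/6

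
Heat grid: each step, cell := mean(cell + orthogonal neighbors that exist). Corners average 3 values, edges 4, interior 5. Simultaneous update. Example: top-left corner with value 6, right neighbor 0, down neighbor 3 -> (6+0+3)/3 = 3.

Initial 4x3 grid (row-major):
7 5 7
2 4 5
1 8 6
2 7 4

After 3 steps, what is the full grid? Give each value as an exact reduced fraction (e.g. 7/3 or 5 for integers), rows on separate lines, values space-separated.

Answer: 5009/1080 14723/2880 733/135
6287/1440 5881/1200 7757/1440
6001/1440 1921/400 7691/1440
2273/540 1537/320 5741/1080

Derivation:
After step 1:
  14/3 23/4 17/3
  7/2 24/5 11/2
  13/4 26/5 23/4
  10/3 21/4 17/3
After step 2:
  167/36 1253/240 203/36
  973/240 99/20 1303/240
  917/240 97/20 1327/240
  71/18 389/80 50/9
After step 3:
  5009/1080 14723/2880 733/135
  6287/1440 5881/1200 7757/1440
  6001/1440 1921/400 7691/1440
  2273/540 1537/320 5741/1080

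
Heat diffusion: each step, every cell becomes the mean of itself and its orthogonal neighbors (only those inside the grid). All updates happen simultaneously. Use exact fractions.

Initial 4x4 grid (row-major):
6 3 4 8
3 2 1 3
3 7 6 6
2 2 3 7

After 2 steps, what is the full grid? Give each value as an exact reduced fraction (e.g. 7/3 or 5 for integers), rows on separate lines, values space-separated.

After step 1:
  4 15/4 4 5
  7/2 16/5 16/5 9/2
  15/4 4 23/5 11/2
  7/3 7/2 9/2 16/3
After step 2:
  15/4 299/80 319/80 9/2
  289/80 353/100 39/10 91/20
  163/48 381/100 109/25 299/60
  115/36 43/12 269/60 46/9

Answer: 15/4 299/80 319/80 9/2
289/80 353/100 39/10 91/20
163/48 381/100 109/25 299/60
115/36 43/12 269/60 46/9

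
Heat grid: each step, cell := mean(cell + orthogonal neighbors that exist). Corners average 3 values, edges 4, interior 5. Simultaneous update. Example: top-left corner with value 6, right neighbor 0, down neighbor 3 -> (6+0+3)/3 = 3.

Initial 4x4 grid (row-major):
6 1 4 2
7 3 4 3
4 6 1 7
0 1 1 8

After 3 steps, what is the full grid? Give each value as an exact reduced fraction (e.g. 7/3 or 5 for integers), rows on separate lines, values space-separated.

Answer: 4571/1080 26947/7200 1637/480 10/3
29047/7200 11429/3000 7/2 359/96
1015/288 989/300 11041/3000 28613/7200
305/108 4289/1440 24413/7200 4399/1080

Derivation:
After step 1:
  14/3 7/2 11/4 3
  5 21/5 3 4
  17/4 3 19/5 19/4
  5/3 2 11/4 16/3
After step 2:
  79/18 907/240 49/16 13/4
  1087/240 187/50 71/20 59/16
  167/48 69/20 173/50 1073/240
  95/36 113/48 833/240 77/18
After step 3:
  4571/1080 26947/7200 1637/480 10/3
  29047/7200 11429/3000 7/2 359/96
  1015/288 989/300 11041/3000 28613/7200
  305/108 4289/1440 24413/7200 4399/1080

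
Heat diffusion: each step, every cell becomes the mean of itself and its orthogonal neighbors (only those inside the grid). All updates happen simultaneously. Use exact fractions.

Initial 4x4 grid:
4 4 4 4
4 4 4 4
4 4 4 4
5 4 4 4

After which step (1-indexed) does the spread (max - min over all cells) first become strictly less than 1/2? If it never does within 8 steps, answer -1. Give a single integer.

Answer: 1

Derivation:
Step 1: max=13/3, min=4, spread=1/3
  -> spread < 1/2 first at step 1
Step 2: max=77/18, min=4, spread=5/18
Step 3: max=905/216, min=4, spread=41/216
Step 4: max=26963/6480, min=4, spread=1043/6480
Step 5: max=803153/194400, min=4, spread=25553/194400
Step 6: max=23999459/5832000, min=72079/18000, spread=645863/5832000
Step 7: max=717481691/174960000, min=480971/120000, spread=16225973/174960000
Step 8: max=21472677983/5248800000, min=216701/54000, spread=409340783/5248800000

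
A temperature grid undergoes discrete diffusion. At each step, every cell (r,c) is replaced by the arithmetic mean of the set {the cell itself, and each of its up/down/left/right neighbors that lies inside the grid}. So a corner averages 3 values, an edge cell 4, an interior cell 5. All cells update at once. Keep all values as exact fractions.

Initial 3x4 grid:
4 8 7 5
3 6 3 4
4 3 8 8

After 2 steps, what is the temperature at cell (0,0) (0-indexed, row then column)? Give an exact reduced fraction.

Answer: 31/6

Derivation:
Step 1: cell (0,0) = 5
Step 2: cell (0,0) = 31/6
Full grid after step 2:
  31/6 27/5 86/15 193/36
  1031/240 519/100 529/100 113/20
  77/18 1121/240 1381/240 103/18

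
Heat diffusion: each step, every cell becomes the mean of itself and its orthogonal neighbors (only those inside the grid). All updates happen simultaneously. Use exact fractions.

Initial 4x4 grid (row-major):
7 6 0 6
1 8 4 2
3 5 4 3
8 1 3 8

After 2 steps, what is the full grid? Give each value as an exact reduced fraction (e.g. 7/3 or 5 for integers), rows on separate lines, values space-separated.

After step 1:
  14/3 21/4 4 8/3
  19/4 24/5 18/5 15/4
  17/4 21/5 19/5 17/4
  4 17/4 4 14/3
After step 2:
  44/9 1123/240 931/240 125/36
  277/60 113/25 399/100 107/30
  43/10 213/50 397/100 247/60
  25/6 329/80 1003/240 155/36

Answer: 44/9 1123/240 931/240 125/36
277/60 113/25 399/100 107/30
43/10 213/50 397/100 247/60
25/6 329/80 1003/240 155/36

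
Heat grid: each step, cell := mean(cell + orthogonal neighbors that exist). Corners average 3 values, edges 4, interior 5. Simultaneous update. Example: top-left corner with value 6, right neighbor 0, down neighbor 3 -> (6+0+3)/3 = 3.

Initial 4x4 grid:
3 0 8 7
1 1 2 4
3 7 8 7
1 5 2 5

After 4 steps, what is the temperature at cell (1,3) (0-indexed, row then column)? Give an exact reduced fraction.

Answer: 268853/54000

Derivation:
Step 1: cell (1,3) = 5
Step 2: cell (1,3) = 329/60
Step 3: cell (1,3) = 1813/360
Step 4: cell (1,3) = 268853/54000
Full grid after step 4:
  176531/64800 696113/216000 915737/216000 61699/12960
  19129/6750 631961/180000 777437/180000 268853/54000
  29761/9000 15047/4000 831871/180000 269107/54000
  25393/7200 291313/72000 992443/216000 325621/64800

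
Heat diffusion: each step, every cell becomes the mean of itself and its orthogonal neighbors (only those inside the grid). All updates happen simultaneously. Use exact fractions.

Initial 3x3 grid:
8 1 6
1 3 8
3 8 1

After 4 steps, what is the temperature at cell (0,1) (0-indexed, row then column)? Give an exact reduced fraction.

Step 1: cell (0,1) = 9/2
Step 2: cell (0,1) = 511/120
Step 3: cell (0,1) = 30467/7200
Step 4: cell (0,1) = 1846099/432000
Full grid after step 4:
  523819/129600 1846099/432000 12053/2700
  3500573/864000 85057/20000 1952849/432000
  87749/21600 3714073/864000 581219/129600

Answer: 1846099/432000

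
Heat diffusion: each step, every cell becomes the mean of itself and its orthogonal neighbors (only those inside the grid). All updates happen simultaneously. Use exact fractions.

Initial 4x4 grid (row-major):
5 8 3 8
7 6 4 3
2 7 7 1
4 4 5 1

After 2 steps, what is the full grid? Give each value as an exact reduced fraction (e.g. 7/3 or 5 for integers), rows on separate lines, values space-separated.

After step 1:
  20/3 11/2 23/4 14/3
  5 32/5 23/5 4
  5 26/5 24/5 3
  10/3 5 17/4 7/3
After step 2:
  103/18 1459/240 1231/240 173/36
  173/30 267/50 511/100 61/15
  139/30 132/25 437/100 53/15
  40/9 1067/240 983/240 115/36

Answer: 103/18 1459/240 1231/240 173/36
173/30 267/50 511/100 61/15
139/30 132/25 437/100 53/15
40/9 1067/240 983/240 115/36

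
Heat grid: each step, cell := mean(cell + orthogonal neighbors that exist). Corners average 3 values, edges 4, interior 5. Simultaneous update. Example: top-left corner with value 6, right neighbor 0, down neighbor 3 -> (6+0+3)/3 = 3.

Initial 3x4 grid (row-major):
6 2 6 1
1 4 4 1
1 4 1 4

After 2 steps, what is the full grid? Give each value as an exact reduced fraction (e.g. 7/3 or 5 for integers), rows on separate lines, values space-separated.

Answer: 7/2 55/16 817/240 101/36
11/4 81/25 76/25 311/120
5/2 43/16 219/80 31/12

Derivation:
After step 1:
  3 9/2 13/4 8/3
  3 3 16/5 5/2
  2 5/2 13/4 2
After step 2:
  7/2 55/16 817/240 101/36
  11/4 81/25 76/25 311/120
  5/2 43/16 219/80 31/12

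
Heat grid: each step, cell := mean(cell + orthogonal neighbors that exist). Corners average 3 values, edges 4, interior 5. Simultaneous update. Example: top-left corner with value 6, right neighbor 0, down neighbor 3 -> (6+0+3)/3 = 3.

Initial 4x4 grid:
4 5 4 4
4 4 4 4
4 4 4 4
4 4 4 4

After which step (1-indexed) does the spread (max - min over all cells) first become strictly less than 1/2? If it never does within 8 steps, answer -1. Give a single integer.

Answer: 1

Derivation:
Step 1: max=13/3, min=4, spread=1/3
  -> spread < 1/2 first at step 1
Step 2: max=511/120, min=4, spread=31/120
Step 3: max=4531/1080, min=4, spread=211/1080
Step 4: max=448843/108000, min=4, spread=16843/108000
Step 5: max=4026643/972000, min=36079/9000, spread=130111/972000
Step 6: max=120282367/29160000, min=2167159/540000, spread=3255781/29160000
Step 7: max=3599553691/874800000, min=2171107/540000, spread=82360351/874800000
Step 8: max=107727316891/26244000000, min=391306441/97200000, spread=2074577821/26244000000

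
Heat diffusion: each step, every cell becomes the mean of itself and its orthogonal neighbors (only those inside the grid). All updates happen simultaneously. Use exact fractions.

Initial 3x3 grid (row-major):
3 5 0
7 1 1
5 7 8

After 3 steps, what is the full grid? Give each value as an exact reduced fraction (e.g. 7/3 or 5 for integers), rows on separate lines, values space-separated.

Answer: 2879/720 5201/1600 2189/720
15721/3600 3101/750 24767/7200
11057/2160 66509/14400 9467/2160

Derivation:
After step 1:
  5 9/4 2
  4 21/5 5/2
  19/3 21/4 16/3
After step 2:
  15/4 269/80 9/4
  293/60 91/25 421/120
  187/36 1267/240 157/36
After step 3:
  2879/720 5201/1600 2189/720
  15721/3600 3101/750 24767/7200
  11057/2160 66509/14400 9467/2160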